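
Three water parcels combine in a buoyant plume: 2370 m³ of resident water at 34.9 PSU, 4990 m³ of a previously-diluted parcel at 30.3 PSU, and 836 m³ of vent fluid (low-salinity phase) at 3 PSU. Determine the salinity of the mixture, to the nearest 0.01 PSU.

28.85 PSU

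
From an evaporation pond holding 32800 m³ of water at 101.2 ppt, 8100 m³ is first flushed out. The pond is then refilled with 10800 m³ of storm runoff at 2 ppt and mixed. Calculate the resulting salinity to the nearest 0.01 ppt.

Remaining after removal: 24,700 m³ at 101.2 ppt (salt = 2,499,640)
After addition: salt = 2,499,640 + 10,800×2 = 2,521,240; volume = 35,500 m³
S = 2,521,240 / 35,500 = 71.0208 ppt

71.02 ppt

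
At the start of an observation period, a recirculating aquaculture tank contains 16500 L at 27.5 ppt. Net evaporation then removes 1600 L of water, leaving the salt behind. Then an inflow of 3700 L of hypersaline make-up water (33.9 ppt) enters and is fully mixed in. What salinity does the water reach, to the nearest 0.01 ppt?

After evaporation: salt = 16,500×27.5 = 453,750; volume = 16,500 − 1,600 = 14,900 L
After mixing: salt = 453,750 + 3,700×33.9 = 579,180; volume = 14,900 + 3,700 = 18,600 L
S = 579,180 / 18,600 = 31.1387 ppt

31.14 ppt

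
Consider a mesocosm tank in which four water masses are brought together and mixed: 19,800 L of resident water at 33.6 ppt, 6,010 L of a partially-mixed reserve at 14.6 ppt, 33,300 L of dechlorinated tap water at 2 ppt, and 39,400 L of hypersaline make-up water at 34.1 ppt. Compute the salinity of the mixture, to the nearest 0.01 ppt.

21.96 ppt

Total salt / total volume:
salt = 19,800×33.6 + 6,010×14.6 + 33,300×2 + 39,400×34.1 = 665,280 + 87,746 + 66,600 + 1,343,540 = 2,163,166
volume = 19,800 + 6,010 + 33,300 + 39,400 = 98,510 L
S = 2,163,166 / 98,510 = 21.9588 ppt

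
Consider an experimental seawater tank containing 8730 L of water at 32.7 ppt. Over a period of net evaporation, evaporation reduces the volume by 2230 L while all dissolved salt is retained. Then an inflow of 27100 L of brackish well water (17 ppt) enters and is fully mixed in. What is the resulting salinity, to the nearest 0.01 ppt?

22.21 ppt

After evaporation: salt = 8,730×32.7 = 285,471; volume = 8,730 − 2,230 = 6,500 L
After mixing: salt = 285,471 + 27,100×17 = 746,171; volume = 6,500 + 27,100 = 33,600 L
S = 746,171 / 33,600 = 22.2075 ppt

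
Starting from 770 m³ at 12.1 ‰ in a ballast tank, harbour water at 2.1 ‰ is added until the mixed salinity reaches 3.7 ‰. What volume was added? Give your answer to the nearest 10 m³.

4040 m³

Salt balance: 770×12.1 + V×2.1 = (770+V)×3.7
9,317 + 2.1V = 2,849 + 3.7V
6,468 = 1.6V
V = 4,042.5 m³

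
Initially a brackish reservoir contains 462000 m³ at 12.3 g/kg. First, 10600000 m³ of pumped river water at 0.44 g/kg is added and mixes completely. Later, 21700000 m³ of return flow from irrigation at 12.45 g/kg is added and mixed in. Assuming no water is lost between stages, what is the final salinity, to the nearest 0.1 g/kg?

By conservation of dissolved salt,
Initial salt = 462,000×12.3 = 5,682,600
After stage 1: salt = 5,682,600 + 10,600,000×0.44 = 10,346,600; volume = 11,062,000 m³; S = 0.935 g/kg
After stage 2: salt = 10,346,600 + 21,700,000×12.45 = 280,511,600; volume = 32,762,000 m³
S = 280,511,600 / 32,762,000 = 8.5621 g/kg

8.6 g/kg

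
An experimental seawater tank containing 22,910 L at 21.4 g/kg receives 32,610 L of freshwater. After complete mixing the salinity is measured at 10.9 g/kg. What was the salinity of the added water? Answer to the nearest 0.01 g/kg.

3.52 g/kg

Salt balance: 22,910×21.4 + 32,610×S = 55,520×10.9
490,274 + 32,610·S = 605,168
S = (605,168 − 490,274) / 32,610 = 3.5233 g/kg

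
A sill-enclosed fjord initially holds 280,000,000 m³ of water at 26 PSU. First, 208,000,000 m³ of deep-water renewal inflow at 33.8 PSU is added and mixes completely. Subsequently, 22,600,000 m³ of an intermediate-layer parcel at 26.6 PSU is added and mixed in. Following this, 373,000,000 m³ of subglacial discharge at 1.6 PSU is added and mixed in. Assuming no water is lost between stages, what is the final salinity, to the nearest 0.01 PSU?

Weighted by volume,
Initial salt = 280,000,000×26 = 7,280,000,000
After stage 1: salt = 7,280,000,000 + 208,000,000×33.8 = 14,310,400,000; volume = 488,000,000 m³; S = 29.325 PSU
After stage 2: salt = 14,310,400,000 + 22,600,000×26.6 = 14,911,560,000; volume = 510,600,000 m³; S = 29.204 PSU
After stage 3: salt = 14,911,560,000 + 373,000,000×1.6 = 15,508,360,000; volume = 883,600,000 m³
S = 15,508,360,000 / 883,600,000 = 17.5513 PSU

17.55 PSU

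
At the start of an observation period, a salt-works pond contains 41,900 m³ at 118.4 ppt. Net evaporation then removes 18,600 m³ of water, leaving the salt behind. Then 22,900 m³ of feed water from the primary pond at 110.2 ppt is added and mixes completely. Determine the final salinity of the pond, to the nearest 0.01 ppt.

162.00 ppt

After evaporation: salt = 41,900×118.4 = 4,960,960; volume = 41,900 − 18,600 = 23,300 m³
After mixing: salt = 4,960,960 + 22,900×110.2 = 7,484,540; volume = 23,300 + 22,900 = 46,200 m³
S = 7,484,540 / 46,200 = 162.003 ppt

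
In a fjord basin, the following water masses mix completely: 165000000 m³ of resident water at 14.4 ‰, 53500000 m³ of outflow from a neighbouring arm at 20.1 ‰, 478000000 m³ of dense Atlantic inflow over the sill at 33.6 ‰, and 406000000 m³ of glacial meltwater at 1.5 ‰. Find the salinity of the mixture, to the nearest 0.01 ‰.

18.25 ‰

Total salt / total volume:
salt = 165,000,000×14.4 + 53,500,000×20.1 + 478,000,000×33.6 + 406,000,000×1.5 = 2,376,000,000 + 1,075,350,000 + 16,060,800,000 + 609,000,000 = 20,121,150,000
volume = 165,000,000 + 53,500,000 + 478,000,000 + 406,000,000 = 1,102,500,000 m³
S = 20,121,150,000 / 1,102,500,000 = 18.2505 ‰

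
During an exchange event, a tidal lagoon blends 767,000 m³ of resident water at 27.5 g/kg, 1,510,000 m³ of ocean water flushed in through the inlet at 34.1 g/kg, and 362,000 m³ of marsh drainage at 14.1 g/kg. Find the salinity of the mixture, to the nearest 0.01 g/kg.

By conservation of dissolved salt,
salt = 767,000×27.5 + 1,510,000×34.1 + 362,000×14.1 = 21,092,500 + 51,491,000 + 5,104,200 = 77,687,700
volume = 767,000 + 1,510,000 + 362,000 = 2,639,000 m³
S = 77,687,700 / 2,639,000 = 29.4383 g/kg

29.44 g/kg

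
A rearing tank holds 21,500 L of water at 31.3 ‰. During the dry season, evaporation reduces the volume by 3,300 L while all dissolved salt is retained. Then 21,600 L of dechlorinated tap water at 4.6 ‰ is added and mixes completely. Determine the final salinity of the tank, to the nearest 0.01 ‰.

19.40 ‰

After evaporation: salt = 21,500×31.3 = 672,950; volume = 21,500 − 3,300 = 18,200 L
After mixing: salt = 672,950 + 21,600×4.6 = 772,310; volume = 18,200 + 21,600 = 39,800 L
S = 772,310 / 39,800 = 19.4048 ‰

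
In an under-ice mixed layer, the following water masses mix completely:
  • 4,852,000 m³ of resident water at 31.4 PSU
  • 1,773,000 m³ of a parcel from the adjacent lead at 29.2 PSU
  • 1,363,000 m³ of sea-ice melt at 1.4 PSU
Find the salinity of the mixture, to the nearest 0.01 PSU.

25.79 PSU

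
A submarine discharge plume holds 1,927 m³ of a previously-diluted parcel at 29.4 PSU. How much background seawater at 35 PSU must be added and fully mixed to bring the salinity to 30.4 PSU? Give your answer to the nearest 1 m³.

419 m³

Salt balance: 1,927×29.4 + V×35 = (1,927+V)×30.4
56,653.8 + 35V = 58,580.8 + 30.4V
1,927 = 4.6V
V = 418.91 m³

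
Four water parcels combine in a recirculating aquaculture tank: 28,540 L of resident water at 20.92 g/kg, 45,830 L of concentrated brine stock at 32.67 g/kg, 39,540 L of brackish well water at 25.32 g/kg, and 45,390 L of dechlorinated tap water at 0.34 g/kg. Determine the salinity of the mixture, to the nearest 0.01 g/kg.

By conservation of dissolved salt,
salt = 28,540×20.92 + 45,830×32.67 + 39,540×25.32 + 45,390×0.34 = 597,056.8 + 1,497,266.1 + 1,001,152.8 + 15,432.6 = 3,110,908.3
volume = 28,540 + 45,830 + 39,540 + 45,390 = 159,300 L
S = 3,110,908.3 / 159,300 = 19.5286 g/kg

19.53 g/kg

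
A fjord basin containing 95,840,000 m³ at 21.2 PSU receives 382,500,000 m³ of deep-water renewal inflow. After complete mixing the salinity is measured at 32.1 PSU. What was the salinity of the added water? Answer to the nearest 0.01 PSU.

34.83 PSU

Salt balance: 95,840,000×21.2 + 382,500,000×S = 478,340,000×32.1
2,031,808,000 + 382,500,000·S = 15,354,714,000
S = (15,354,714,000 − 2,031,808,000) / 382,500,000 = 34.8311 PSU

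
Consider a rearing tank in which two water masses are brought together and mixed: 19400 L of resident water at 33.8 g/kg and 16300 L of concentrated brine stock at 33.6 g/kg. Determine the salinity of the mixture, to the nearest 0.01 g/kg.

Salt balance:
salt = 19,400×33.8 + 16,300×33.6 = 655,720 + 547,680 = 1,203,400
volume = 19,400 + 16,300 = 35,700 L
S = 1,203,400 / 35,700 = 33.7087 g/kg

33.71 g/kg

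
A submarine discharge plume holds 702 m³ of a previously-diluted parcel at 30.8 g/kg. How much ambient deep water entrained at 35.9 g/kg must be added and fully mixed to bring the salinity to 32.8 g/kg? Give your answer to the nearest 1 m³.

Salt balance: 702×30.8 + V×35.9 = (702+V)×32.8
21,621.6 + 35.9V = 23,025.6 + 32.8V
1,404 = 3.1V
V = 452.9 m³

453 m³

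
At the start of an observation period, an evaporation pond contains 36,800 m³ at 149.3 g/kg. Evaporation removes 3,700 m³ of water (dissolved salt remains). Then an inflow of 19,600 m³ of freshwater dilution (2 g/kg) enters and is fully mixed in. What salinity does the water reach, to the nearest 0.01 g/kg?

105.00 g/kg

After evaporation: salt = 36,800×149.3 = 5,494,240; volume = 36,800 − 3,700 = 33,100 m³
After mixing: salt = 5,494,240 + 19,600×2 = 5,533,440; volume = 33,100 + 19,600 = 52,700 m³
S = 5,533,440 / 52,700 = 104.9989 g/kg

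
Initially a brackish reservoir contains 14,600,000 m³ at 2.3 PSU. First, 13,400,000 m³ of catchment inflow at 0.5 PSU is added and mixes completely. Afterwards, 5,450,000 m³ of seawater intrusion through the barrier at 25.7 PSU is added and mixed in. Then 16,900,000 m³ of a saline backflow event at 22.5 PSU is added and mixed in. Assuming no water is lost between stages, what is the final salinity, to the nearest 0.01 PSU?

Conserving salt mass:
Initial salt = 14,600,000×2.3 = 33,580,000
After stage 1: salt = 33,580,000 + 13,400,000×0.5 = 40,280,000; volume = 28,000,000 m³; S = 1.439 PSU
After stage 2: salt = 40,280,000 + 5,450,000×25.7 = 180,345,000; volume = 33,450,000 m³; S = 5.391 PSU
After stage 3: salt = 180,345,000 + 16,900,000×22.5 = 560,595,000; volume = 50,350,000 m³
S = 560,595,000 / 50,350,000 = 11.134 PSU

11.13 PSU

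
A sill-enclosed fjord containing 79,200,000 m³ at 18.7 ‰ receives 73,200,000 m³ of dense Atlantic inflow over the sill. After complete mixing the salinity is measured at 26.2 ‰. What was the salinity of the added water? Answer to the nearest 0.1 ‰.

Salt balance: 79,200,000×18.7 + 73,200,000×S = 152,400,000×26.2
1,481,040,000 + 73,200,000·S = 3,992,880,000
S = (3,992,880,000 − 1,481,040,000) / 73,200,000 = 34.3148 ‰

34.3 ‰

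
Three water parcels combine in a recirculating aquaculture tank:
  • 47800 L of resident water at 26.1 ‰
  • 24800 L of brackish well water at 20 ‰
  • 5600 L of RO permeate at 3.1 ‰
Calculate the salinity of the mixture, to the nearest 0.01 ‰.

22.52 ‰

Conserving salt mass:
salt = 47,800×26.1 + 24,800×20 + 5,600×3.1 = 1,247,580 + 496,000 + 17,360 = 1,760,940
volume = 47,800 + 24,800 + 5,600 = 78,200 L
S = 1,760,940 / 78,200 = 22.5184 ‰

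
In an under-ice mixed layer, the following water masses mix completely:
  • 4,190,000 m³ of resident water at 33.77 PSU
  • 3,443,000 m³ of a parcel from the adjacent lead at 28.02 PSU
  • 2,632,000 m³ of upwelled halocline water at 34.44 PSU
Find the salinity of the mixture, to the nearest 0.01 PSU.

By conservation of dissolved salt,
salt = 4,190,000×33.77 + 3,443,000×28.02 + 2,632,000×34.44 = 141,496,300 + 96,472,860 + 90,646,080 = 328,615,240
volume = 4,190,000 + 3,443,000 + 2,632,000 = 10,265,000 m³
S = 328,615,240 / 10,265,000 = 32.0132 PSU

32.01 PSU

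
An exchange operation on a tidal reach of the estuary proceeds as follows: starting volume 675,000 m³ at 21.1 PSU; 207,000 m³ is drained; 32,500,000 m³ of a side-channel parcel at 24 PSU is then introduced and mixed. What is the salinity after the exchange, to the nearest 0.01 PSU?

23.96 PSU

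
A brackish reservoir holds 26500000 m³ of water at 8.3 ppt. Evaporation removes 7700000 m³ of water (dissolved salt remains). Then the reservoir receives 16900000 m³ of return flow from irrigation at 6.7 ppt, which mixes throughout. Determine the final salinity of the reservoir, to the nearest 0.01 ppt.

9.33 ppt

After evaporation: salt = 26,500,000×8.3 = 219,950,000; volume = 26,500,000 − 7,700,000 = 18,800,000 m³
After mixing: salt = 219,950,000 + 16,900,000×6.7 = 333,180,000; volume = 18,800,000 + 16,900,000 = 35,700,000 m³
S = 333,180,000 / 35,700,000 = 9.3328 ppt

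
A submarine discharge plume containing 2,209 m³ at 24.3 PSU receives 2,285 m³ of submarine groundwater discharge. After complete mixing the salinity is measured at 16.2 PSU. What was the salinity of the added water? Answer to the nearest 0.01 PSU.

8.37 PSU

Salt balance: 2,209×24.3 + 2,285×S = 4,494×16.2
53,678.7 + 2,285·S = 72,802.8
S = (72,802.8 − 53,678.7) / 2,285 = 8.3694 PSU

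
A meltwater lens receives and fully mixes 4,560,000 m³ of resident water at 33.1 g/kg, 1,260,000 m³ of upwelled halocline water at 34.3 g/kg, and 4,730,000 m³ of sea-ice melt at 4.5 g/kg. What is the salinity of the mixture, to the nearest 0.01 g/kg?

Mass of salt is conserved:
salt = 4,560,000×33.1 + 1,260,000×34.3 + 4,730,000×4.5 = 150,936,000 + 43,218,000 + 21,285,000 = 215,439,000
volume = 4,560,000 + 1,260,000 + 4,730,000 = 10,550,000 m³
S = 215,439,000 / 10,550,000 = 20.4208 g/kg

20.42 g/kg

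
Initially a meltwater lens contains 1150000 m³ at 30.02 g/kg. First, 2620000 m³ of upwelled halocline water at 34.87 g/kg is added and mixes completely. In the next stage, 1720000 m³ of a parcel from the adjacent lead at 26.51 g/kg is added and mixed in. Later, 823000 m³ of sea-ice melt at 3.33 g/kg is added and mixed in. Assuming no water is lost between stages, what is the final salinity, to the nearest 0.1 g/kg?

27.6 g/kg

Conserving salt mass:
Initial salt = 1,150,000×30.02 = 34,523,000
After stage 1: salt = 34,523,000 + 2,620,000×34.87 = 125,882,400; volume = 3,770,000 m³; S = 33.391 g/kg
After stage 2: salt = 125,882,400 + 1,720,000×26.51 = 171,479,600; volume = 5,490,000 m³; S = 31.235 g/kg
After stage 3: salt = 171,479,600 + 823,000×3.33 = 174,220,190; volume = 6,313,000 m³
S = 174,220,190 / 6,313,000 = 27.5971 g/kg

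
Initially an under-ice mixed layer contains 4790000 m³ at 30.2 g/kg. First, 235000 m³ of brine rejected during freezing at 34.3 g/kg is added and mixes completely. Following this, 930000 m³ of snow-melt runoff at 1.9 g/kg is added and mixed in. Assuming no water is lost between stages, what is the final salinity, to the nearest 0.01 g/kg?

25.94 g/kg

Weighted by volume,
Initial salt = 4,790,000×30.2 = 144,658,000
After stage 1: salt = 144,658,000 + 235,000×34.3 = 152,718,500; volume = 5,025,000 m³; S = 30.392 g/kg
After stage 2: salt = 152,718,500 + 930,000×1.9 = 154,485,500; volume = 5,955,000 m³
S = 154,485,500 / 5,955,000 = 25.9421 g/kg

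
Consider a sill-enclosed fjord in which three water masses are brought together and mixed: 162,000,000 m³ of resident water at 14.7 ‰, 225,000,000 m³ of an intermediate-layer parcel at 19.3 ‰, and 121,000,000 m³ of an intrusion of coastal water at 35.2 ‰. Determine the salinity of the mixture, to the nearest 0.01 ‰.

By conservation of dissolved salt,
salt = 162,000,000×14.7 + 225,000,000×19.3 + 121,000,000×35.2 = 2,381,400,000 + 4,342,500,000 + 4,259,200,000 = 10,983,100,000
volume = 162,000,000 + 225,000,000 + 121,000,000 = 508,000,000 m³
S = 10,983,100,000 / 508,000,000 = 21.6203 ‰

21.62 ‰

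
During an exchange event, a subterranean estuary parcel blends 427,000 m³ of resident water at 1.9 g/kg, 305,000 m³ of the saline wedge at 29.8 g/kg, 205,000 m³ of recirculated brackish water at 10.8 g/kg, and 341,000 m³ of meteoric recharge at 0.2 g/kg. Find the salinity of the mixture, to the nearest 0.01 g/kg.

9.53 g/kg

By conservation of dissolved salt,
salt = 427,000×1.9 + 305,000×29.8 + 205,000×10.8 + 341,000×0.2 = 811,300 + 9,089,000 + 2,214,000 + 68,200 = 12,182,500
volume = 427,000 + 305,000 + 205,000 + 341,000 = 1,278,000 m³
S = 12,182,500 / 1,278,000 = 9.5325 g/kg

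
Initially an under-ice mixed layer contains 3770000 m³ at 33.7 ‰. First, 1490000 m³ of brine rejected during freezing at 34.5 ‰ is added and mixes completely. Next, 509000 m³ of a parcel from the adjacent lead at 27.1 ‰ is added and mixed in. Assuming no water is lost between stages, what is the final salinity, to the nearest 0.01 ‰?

Mass of salt is conserved:
Initial salt = 3,770,000×33.7 = 127,049,000
After stage 1: salt = 127,049,000 + 1,490,000×34.5 = 178,454,000; volume = 5,260,000 m³; S = 33.927 ‰
After stage 2: salt = 178,454,000 + 509,000×27.1 = 192,247,900; volume = 5,769,000 m³
S = 192,247,900 / 5,769,000 = 33.3243 ‰

33.32 ‰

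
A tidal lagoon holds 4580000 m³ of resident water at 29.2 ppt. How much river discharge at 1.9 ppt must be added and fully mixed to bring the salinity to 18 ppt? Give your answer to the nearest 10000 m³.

3190000 m³

Salt balance: 4,580,000×29.2 + V×1.9 = (4,580,000+V)×18
133,736,000 + 1.9V = 82,440,000 + 18V
51,296,000 = 16.1V
V = 3,186,086.96 m³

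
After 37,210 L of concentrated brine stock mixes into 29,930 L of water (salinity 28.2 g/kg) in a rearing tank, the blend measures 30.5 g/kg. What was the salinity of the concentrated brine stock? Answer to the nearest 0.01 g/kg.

Salt balance: 29,930×28.2 + 37,210×S = 67,140×30.5
844,026 + 37,210·S = 2,047,770
S = (2,047,770 − 844,026) / 37,210 = 32.35 g/kg

32.35 g/kg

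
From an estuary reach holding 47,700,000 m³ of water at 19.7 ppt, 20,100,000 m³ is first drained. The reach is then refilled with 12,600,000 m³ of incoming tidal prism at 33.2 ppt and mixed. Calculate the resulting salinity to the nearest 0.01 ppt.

23.93 ppt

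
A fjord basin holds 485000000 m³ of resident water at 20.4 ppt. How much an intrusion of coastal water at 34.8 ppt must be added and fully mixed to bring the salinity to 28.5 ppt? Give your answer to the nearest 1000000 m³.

Salt balance: 485,000,000×20.4 + V×34.8 = (485,000,000+V)×28.5
9,894,000,000 + 34.8V = 13,822,500,000 + 28.5V
3,928,500,000 = 6.3V
V = 623,571,428.57 m³

624000000 m³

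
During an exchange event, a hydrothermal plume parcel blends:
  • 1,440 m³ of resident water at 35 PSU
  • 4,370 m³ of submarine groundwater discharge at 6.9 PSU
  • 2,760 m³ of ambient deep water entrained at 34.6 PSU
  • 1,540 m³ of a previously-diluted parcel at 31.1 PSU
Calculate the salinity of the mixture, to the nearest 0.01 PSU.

22.15 PSU

By conservation of dissolved salt,
salt = 1,440×35 + 4,370×6.9 + 2,760×34.6 + 1,540×31.1 = 50,400 + 30,153 + 95,496 + 47,894 = 223,943
volume = 1,440 + 4,370 + 2,760 + 1,540 = 10,110 m³
S = 223,943 / 10,110 = 22.1506 PSU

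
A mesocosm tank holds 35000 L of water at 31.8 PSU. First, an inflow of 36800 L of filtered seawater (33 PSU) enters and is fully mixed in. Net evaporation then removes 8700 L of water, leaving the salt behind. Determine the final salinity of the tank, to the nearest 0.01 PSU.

36.88 PSU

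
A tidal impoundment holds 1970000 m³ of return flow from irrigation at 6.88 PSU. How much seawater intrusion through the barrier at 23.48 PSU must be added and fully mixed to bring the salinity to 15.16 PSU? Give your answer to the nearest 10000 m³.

Salt balance: 1,970,000×6.88 + V×23.48 = (1,970,000+V)×15.16
13,553,600 + 23.48V = 29,865,200 + 15.16V
16,311,600 = 8.32V
V = 1,960,528.85 m³

1960000 m³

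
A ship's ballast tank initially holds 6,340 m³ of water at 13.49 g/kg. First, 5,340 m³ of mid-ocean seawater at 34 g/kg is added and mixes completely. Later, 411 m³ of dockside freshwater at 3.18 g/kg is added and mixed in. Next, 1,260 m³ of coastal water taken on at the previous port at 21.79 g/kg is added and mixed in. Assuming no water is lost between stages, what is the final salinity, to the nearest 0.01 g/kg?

Weighted by volume,
Initial salt = 6,340×13.49 = 85,526.6
After stage 1: salt = 85,526.6 + 5,340×34 = 267,086.6; volume = 11,680 m³; S = 22.867 g/kg
After stage 2: salt = 267,086.6 + 411×3.18 = 268,393.58; volume = 12,091 m³; S = 22.198 g/kg
After stage 3: salt = 268,393.58 + 1,260×21.79 = 295,848.98; volume = 13,351 m³
S = 295,848.98 / 13,351 = 22.1593 g/kg

22.16 g/kg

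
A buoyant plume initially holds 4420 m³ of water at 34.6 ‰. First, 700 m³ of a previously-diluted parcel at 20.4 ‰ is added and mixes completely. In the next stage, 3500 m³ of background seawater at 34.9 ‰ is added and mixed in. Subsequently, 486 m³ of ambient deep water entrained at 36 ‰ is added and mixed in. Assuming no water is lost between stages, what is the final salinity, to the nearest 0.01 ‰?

33.70 ‰

Mass of salt is conserved:
Initial salt = 4,420×34.6 = 152,932
After stage 1: salt = 152,932 + 700×20.4 = 167,212; volume = 5,120 m³; S = 32.659 ‰
After stage 2: salt = 167,212 + 3,500×34.9 = 289,362; volume = 8,620 m³; S = 33.569 ‰
After stage 3: salt = 289,362 + 486×36 = 306,858; volume = 9,106 m³
S = 306,858 / 9,106 = 33.6984 ‰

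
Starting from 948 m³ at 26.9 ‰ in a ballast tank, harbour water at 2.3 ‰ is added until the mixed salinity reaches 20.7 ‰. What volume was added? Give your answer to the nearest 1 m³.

Salt balance: 948×26.9 + V×2.3 = (948+V)×20.7
25,501.2 + 2.3V = 19,623.6 + 20.7V
5,877.6 = 18.4V
V = 319.43 m³

319 m³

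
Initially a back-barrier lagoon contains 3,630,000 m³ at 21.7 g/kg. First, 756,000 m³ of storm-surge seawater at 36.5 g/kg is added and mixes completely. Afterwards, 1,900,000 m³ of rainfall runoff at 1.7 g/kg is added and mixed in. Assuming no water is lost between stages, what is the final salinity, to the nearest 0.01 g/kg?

Salt balance:
Initial salt = 3,630,000×21.7 = 78,771,000
After stage 1: salt = 78,771,000 + 756,000×36.5 = 106,365,000; volume = 4,386,000 m³; S = 24.251 g/kg
After stage 2: salt = 106,365,000 + 1,900,000×1.7 = 109,595,000; volume = 6,286,000 m³
S = 109,595,000 / 6,286,000 = 17.4348 g/kg

17.43 g/kg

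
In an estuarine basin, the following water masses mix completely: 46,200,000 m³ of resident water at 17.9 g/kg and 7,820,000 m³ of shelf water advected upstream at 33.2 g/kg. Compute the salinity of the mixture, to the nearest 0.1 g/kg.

Conserving salt mass:
salt = 46,200,000×17.9 + 7,820,000×33.2 = 826,980,000 + 259,624,000 = 1,086,604,000
volume = 46,200,000 + 7,820,000 = 54,020,000 m³
S = 1,086,604,000 / 54,020,000 = 20.115 g/kg

20.1 g/kg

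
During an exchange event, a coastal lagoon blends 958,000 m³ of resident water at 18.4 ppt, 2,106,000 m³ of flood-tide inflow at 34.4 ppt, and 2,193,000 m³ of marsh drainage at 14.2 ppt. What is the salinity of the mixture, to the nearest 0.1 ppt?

23.1 ppt

Conserving salt mass:
salt = 958,000×18.4 + 2,106,000×34.4 + 2,193,000×14.2 = 17,627,200 + 72,446,400 + 31,140,600 = 121,214,200
volume = 958,000 + 2,106,000 + 2,193,000 = 5,257,000 m³
S = 121,214,200 / 5,257,000 = 23.058 ppt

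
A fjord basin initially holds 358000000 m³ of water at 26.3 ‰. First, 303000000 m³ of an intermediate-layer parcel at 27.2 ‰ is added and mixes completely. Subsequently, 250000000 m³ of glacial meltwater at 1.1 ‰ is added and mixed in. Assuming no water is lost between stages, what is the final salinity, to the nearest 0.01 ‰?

19.68 ‰

By conservation of dissolved salt,
Initial salt = 358,000,000×26.3 = 9,415,400,000
After stage 1: salt = 9,415,400,000 + 303,000,000×27.2 = 17,657,000,000; volume = 661,000,000 m³; S = 26.713 ‰
After stage 2: salt = 17,657,000,000 + 250,000,000×1.1 = 17,932,000,000; volume = 911,000,000 m³
S = 17,932,000,000 / 911,000,000 = 19.6839 ‰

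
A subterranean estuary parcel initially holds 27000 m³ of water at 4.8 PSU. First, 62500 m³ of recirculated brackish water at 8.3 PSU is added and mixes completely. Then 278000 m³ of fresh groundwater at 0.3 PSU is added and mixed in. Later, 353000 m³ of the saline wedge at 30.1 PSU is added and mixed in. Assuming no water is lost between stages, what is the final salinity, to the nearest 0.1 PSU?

Total salt / total volume:
Initial salt = 27,000×4.8 = 129,600
After stage 1: salt = 129,600 + 62,500×8.3 = 648,350; volume = 89,500 m³; S = 7.244 PSU
After stage 2: salt = 648,350 + 278,000×0.3 = 731,750; volume = 367,500 m³; S = 1.991 PSU
After stage 3: salt = 731,750 + 353,000×30.1 = 11,357,050; volume = 720,500 m³
S = 11,357,050 / 720,500 = 15.7627 PSU

15.8 PSU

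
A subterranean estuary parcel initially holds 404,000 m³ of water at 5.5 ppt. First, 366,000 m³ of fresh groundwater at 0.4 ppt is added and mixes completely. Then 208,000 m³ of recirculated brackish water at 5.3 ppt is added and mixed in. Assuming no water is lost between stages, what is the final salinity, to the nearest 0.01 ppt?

Total salt / total volume:
Initial salt = 404,000×5.5 = 2,222,000
After stage 1: salt = 2,222,000 + 366,000×0.4 = 2,368,400; volume = 770,000 m³; S = 3.076 ppt
After stage 2: salt = 2,368,400 + 208,000×5.3 = 3,470,800; volume = 978,000 m³
S = 3,470,800 / 978,000 = 3.5489 ppt

3.55 ppt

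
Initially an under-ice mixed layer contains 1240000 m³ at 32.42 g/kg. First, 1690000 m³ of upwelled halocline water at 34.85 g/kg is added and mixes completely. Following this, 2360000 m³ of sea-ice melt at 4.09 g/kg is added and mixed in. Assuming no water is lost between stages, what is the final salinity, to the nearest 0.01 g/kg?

Conserving salt mass:
Initial salt = 1,240,000×32.42 = 40,200,800
After stage 1: salt = 40,200,800 + 1,690,000×34.85 = 99,097,300; volume = 2,930,000 m³; S = 33.822 g/kg
After stage 2: salt = 99,097,300 + 2,360,000×4.09 = 108,749,700; volume = 5,290,000 m³
S = 108,749,700 / 5,290,000 = 20.5576 g/kg

20.56 g/kg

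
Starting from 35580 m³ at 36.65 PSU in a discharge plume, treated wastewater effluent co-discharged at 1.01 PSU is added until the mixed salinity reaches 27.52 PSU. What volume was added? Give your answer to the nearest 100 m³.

Salt balance: 35,580×36.65 + V×1.01 = (35,580+V)×27.52
1,304,007 + 1.01V = 979,161.6 + 27.52V
324,845.4 = 26.51V
V = 12,253.69 m³

12300 m³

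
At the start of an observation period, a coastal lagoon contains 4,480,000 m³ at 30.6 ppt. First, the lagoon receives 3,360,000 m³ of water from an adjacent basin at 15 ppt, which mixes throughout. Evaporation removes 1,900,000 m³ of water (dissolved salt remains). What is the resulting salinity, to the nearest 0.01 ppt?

After mixing: salt = 4,480,000×30.6 + 3,360,000×15 = 187,488,000; volume = 7,840,000 m³
After evaporation: salt unchanged = 187,488,000; volume = 7,840,000 − 1,900,000 = 5,940,000 m³
S = 187,488,000 / 5,940,000 = 31.5636 ppt

31.56 ppt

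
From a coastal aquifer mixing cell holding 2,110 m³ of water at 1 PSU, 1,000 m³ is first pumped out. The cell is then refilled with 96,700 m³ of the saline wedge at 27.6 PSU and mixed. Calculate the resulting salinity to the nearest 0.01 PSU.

27.30 PSU

Remaining after removal: 1,110 m³ at 1 PSU (salt = 1,110)
After addition: salt = 1,110 + 96,700×27.6 = 2,670,030; volume = 97,810 m³
S = 2,670,030 / 97,810 = 27.2981 PSU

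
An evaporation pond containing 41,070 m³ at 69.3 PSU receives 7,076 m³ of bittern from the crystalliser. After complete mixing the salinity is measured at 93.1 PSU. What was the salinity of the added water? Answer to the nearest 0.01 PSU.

231.24 PSU

Salt balance: 41,070×69.3 + 7,076×S = 48,146×93.1
2,846,151 + 7,076·S = 4,482,392.6
S = (4,482,392.6 − 2,846,151) / 7,076 = 231.2382 PSU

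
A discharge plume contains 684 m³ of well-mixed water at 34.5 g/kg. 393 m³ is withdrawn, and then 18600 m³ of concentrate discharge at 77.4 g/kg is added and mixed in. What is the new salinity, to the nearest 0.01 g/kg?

Remaining after removal: 291 m³ at 34.5 g/kg (salt = 10,039.5)
After addition: salt = 10,039.5 + 18,600×77.4 = 1,449,679.5; volume = 18,891 m³
S = 1,449,679.5 / 18,891 = 76.7392 g/kg

76.74 g/kg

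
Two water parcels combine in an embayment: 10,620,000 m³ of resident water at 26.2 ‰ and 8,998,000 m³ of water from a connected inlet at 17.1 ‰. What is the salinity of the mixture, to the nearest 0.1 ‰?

22.0 ‰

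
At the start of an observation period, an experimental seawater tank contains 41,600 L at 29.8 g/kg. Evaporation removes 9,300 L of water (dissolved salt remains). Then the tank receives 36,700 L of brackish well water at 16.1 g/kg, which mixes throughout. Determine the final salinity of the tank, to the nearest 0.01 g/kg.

After evaporation: salt = 41,600×29.8 = 1,239,680; volume = 41,600 − 9,300 = 32,300 L
After mixing: salt = 1,239,680 + 36,700×16.1 = 1,830,550; volume = 32,300 + 36,700 = 69,000 L
S = 1,830,550 / 69,000 = 26.5297 g/kg

26.53 g/kg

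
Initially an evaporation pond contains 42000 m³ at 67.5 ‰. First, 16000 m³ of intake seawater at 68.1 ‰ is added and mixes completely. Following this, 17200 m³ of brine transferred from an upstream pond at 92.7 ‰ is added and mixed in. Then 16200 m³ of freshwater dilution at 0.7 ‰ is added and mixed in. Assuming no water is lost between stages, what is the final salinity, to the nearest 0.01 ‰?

60.51 ‰

Conserving salt mass:
Initial salt = 42,000×67.5 = 2,835,000
After stage 1: salt = 2,835,000 + 16,000×68.1 = 3,924,600; volume = 58,000 m³; S = 67.666 ‰
After stage 2: salt = 3,924,600 + 17,200×92.7 = 5,519,040; volume = 75,200 m³; S = 73.391 ‰
After stage 3: salt = 5,519,040 + 16,200×0.7 = 5,530,380; volume = 91,400 m³
S = 5,530,380 / 91,400 = 60.5074 ‰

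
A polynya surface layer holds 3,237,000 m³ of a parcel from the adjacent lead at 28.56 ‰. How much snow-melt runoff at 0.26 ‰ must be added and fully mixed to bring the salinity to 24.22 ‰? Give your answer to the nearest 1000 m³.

586000 m³

Salt balance: 3,237,000×28.56 + V×0.26 = (3,237,000+V)×24.22
92,448,720 + 0.26V = 78,400,140 + 24.22V
14,048,580 = 23.96V
V = 586,334.72 m³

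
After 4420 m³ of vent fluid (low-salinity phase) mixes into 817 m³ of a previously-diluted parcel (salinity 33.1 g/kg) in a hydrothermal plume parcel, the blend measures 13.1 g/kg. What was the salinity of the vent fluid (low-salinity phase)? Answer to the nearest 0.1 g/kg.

Salt balance: 817×33.1 + 4,420×S = 5,237×13.1
27,042.7 + 4,420·S = 68,604.7
S = (68,604.7 − 27,042.7) / 4,420 = 9.4032 g/kg

9.4 g/kg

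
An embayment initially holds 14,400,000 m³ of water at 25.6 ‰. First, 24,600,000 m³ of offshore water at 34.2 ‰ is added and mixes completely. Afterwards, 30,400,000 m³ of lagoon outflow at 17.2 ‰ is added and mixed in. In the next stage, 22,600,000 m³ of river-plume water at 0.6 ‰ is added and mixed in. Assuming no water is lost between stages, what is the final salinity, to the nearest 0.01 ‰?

18.98 ‰

By conservation of dissolved salt,
Initial salt = 14,400,000×25.6 = 368,640,000
After stage 1: salt = 368,640,000 + 24,600,000×34.2 = 1,209,960,000; volume = 39,000,000 m³; S = 31.025 ‰
After stage 2: salt = 1,209,960,000 + 30,400,000×17.2 = 1,732,840,000; volume = 69,400,000 m³; S = 24.969 ‰
After stage 3: salt = 1,732,840,000 + 22,600,000×0.6 = 1,746,400,000; volume = 92,000,000 m³
S = 1,746,400,000 / 92,000,000 = 18.9826 ‰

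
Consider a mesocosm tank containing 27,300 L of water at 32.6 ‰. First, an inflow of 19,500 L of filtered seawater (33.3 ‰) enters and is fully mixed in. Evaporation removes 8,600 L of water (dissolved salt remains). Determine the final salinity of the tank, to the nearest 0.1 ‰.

After mixing: salt = 27,300×32.6 + 19,500×33.3 = 1,539,330; volume = 46,800 L
After evaporation: salt unchanged = 1,539,330; volume = 46,800 − 8,600 = 38,200 L
S = 1,539,330 / 38,200 = 40.2966 ‰

40.3 ‰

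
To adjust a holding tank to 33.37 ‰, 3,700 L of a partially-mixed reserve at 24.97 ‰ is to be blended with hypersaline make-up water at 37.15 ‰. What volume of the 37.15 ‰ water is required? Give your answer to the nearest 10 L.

Salt balance: 3,700×24.97 + V×37.15 = (3,700+V)×33.37
92,389 + 37.15V = 123,469 + 33.37V
31,080 = 3.78V
V = 8,222.22 L

8220 L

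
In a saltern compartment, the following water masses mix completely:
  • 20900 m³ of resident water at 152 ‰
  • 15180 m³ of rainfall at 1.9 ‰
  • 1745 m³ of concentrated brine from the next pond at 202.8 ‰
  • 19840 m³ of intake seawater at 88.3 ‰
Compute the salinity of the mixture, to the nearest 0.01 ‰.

By conservation of dissolved salt,
salt = 20,900×152 + 15,180×1.9 + 1,745×202.8 + 19,840×88.3 = 3,176,800 + 28,842 + 353,886 + 1,751,872 = 5,311,400
volume = 20,900 + 15,180 + 1,745 + 19,840 = 57,665 m³
S = 5,311,400 / 57,665 = 92.1079 ‰

92.11 ‰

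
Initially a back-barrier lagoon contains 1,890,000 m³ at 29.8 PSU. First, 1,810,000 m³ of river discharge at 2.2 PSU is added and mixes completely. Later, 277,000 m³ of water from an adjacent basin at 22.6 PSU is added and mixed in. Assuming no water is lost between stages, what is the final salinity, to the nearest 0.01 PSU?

Mass of salt is conserved:
Initial salt = 1,890,000×29.8 = 56,322,000
After stage 1: salt = 56,322,000 + 1,810,000×2.2 = 60,304,000; volume = 3,700,000 m³; S = 16.298 PSU
After stage 2: salt = 60,304,000 + 277,000×22.6 = 66,564,200; volume = 3,977,000 m³
S = 66,564,200 / 3,977,000 = 16.7373 PSU

16.74 PSU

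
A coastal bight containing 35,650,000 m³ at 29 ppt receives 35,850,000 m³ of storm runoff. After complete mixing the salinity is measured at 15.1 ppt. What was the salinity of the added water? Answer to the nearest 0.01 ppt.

1.28 ppt

Salt balance: 35,650,000×29 + 35,850,000×S = 71,500,000×15.1
1,033,850,000 + 35,850,000·S = 1,079,650,000
S = (1,079,650,000 − 1,033,850,000) / 35,850,000 = 1.2775 ppt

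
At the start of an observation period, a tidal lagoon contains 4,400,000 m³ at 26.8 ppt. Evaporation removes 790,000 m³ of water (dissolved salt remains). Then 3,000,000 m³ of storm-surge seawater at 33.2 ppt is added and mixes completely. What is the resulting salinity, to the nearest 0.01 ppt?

After evaporation: salt = 4,400,000×26.8 = 117,920,000; volume = 4,400,000 − 790,000 = 3,610,000 m³
After mixing: salt = 117,920,000 + 3,000,000×33.2 = 217,520,000; volume = 3,610,000 + 3,000,000 = 6,610,000 m³
S = 217,520,000 / 6,610,000 = 32.9077 ppt

32.91 ppt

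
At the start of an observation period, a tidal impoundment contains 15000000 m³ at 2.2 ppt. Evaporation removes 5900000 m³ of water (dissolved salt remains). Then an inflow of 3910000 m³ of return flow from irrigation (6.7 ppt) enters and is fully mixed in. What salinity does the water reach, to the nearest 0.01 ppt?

4.55 ppt

After evaporation: salt = 15,000,000×2.2 = 33,000,000; volume = 15,000,000 − 5,900,000 = 9,100,000 m³
After mixing: salt = 33,000,000 + 3,910,000×6.7 = 59,197,000; volume = 9,100,000 + 3,910,000 = 13,010,000 m³
S = 59,197,000 / 13,010,000 = 4.5501 ppt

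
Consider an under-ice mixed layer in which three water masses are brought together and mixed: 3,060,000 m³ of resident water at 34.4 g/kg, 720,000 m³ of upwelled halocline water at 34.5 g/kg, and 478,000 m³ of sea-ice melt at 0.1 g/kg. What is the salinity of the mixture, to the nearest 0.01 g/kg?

Total salt / total volume:
salt = 3,060,000×34.4 + 720,000×34.5 + 478,000×0.1 = 105,264,000 + 24,840,000 + 47,800 = 130,151,800
volume = 3,060,000 + 720,000 + 478,000 = 4,258,000 m³
S = 130,151,800 / 4,258,000 = 30.5664 g/kg

30.57 g/kg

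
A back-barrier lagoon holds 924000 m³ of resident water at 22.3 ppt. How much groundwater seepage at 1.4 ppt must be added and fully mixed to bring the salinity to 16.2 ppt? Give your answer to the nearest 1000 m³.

381000 m³

Salt balance: 924,000×22.3 + V×1.4 = (924,000+V)×16.2
20,605,200 + 1.4V = 14,968,800 + 16.2V
5,636,400 = 14.8V
V = 380,837.84 m³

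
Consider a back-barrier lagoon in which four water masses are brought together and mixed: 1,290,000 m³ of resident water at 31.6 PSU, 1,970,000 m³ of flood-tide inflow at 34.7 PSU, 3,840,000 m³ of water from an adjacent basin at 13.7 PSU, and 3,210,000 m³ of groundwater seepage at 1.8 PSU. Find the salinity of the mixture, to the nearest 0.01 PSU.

By conservation of dissolved salt,
salt = 1,290,000×31.6 + 1,970,000×34.7 + 3,840,000×13.7 + 3,210,000×1.8 = 40,764,000 + 68,359,000 + 52,608,000 + 5,778,000 = 167,509,000
volume = 1,290,000 + 1,970,000 + 3,840,000 + 3,210,000 = 10,310,000 m³
S = 167,509,000 / 10,310,000 = 16.2472 PSU

16.25 PSU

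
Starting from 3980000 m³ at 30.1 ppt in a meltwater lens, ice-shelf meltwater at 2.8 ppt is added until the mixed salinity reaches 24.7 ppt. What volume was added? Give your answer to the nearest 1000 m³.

Salt balance: 3,980,000×30.1 + V×2.8 = (3,980,000+V)×24.7
119,798,000 + 2.8V = 98,306,000 + 24.7V
21,492,000 = 21.9V
V = 981,369.86 m³

981000 m³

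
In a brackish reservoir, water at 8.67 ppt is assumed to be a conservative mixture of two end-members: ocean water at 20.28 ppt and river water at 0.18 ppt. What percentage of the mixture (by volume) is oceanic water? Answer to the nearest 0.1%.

42.2%

Let g be the oceanic fraction. Salt balance per unit volume:
g×20.28 + (1−g)×0.18 = 8.67
g = (8.67 − 0.18) / (20.28 − 0.18) = 8.49/20.1 = 0.4224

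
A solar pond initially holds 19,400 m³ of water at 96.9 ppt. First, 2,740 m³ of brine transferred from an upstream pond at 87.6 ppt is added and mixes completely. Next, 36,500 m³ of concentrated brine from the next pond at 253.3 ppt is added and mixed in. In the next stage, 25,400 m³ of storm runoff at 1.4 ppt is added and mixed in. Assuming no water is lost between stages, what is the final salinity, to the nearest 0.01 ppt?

Salt balance:
Initial salt = 19,400×96.9 = 1,879,860
After stage 1: salt = 1,879,860 + 2,740×87.6 = 2,119,884; volume = 22,140 m³; S = 95.749 ppt
After stage 2: salt = 2,119,884 + 36,500×253.3 = 11,365,334; volume = 58,640 m³; S = 193.815 ppt
After stage 3: salt = 11,365,334 + 25,400×1.4 = 11,400,894; volume = 84,040 m³
S = 11,400,894 / 84,040 = 135.6603 ppt

135.66 ppt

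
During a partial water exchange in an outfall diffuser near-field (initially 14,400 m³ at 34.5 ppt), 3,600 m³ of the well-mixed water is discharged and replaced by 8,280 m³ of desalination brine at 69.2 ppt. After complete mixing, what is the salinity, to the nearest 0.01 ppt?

49.56 ppt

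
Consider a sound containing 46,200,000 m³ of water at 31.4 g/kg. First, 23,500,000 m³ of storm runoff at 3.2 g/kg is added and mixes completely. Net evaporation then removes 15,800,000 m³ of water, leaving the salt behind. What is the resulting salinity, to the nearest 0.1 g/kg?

After mixing: salt = 46,200,000×31.4 + 23,500,000×3.2 = 1,525,880,000; volume = 69,700,000 m³
After evaporation: salt unchanged = 1,525,880,000; volume = 69,700,000 − 15,800,000 = 53,900,000 m³
S = 1,525,880,000 / 53,900,000 = 28.3095 g/kg

28.3 g/kg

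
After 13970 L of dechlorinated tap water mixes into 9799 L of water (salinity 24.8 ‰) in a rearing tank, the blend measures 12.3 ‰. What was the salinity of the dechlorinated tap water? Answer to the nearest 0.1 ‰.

Salt balance: 9,799×24.8 + 13,970×S = 23,769×12.3
243,015.2 + 13,970·S = 292,358.7
S = (292,358.7 − 243,015.2) / 13,970 = 3.5321 ‰

3.5 ‰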